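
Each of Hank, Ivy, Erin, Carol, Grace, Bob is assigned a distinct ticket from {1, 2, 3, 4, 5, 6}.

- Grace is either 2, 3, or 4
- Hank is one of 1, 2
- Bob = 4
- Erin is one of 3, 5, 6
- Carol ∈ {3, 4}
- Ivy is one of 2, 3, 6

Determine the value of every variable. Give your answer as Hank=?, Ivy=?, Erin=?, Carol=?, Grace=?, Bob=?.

Hank=1, Ivy=6, Erin=5, Carol=3, Grace=2, Bob=4

Bob's domain is down to {4}, so Bob = 4. Strike 4 from Carol, Grace.
That leaves Carol = 3. So Ivy, Erin, Grace can't be 3.
Grace has just one choice, so Grace = 2. Strike 2 from Hank, Ivy.
Hank must be 1 (only option left).
That leaves Ivy = 6. Strike 6 from Erin.
That leaves Erin = 5.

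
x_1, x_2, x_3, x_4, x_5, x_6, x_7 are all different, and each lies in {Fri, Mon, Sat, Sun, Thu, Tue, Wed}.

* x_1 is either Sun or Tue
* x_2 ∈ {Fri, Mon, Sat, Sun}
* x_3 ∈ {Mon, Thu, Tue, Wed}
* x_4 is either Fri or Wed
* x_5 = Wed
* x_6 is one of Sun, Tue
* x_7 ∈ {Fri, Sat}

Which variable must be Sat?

x_5's domain is down to {Wed}, so x_5 = Wed. Strike Wed from x_3, x_4.
x_4 must be Fri (only option left). So x_2, x_7 can't be Fri.
So Sat goes to x_7.

x_7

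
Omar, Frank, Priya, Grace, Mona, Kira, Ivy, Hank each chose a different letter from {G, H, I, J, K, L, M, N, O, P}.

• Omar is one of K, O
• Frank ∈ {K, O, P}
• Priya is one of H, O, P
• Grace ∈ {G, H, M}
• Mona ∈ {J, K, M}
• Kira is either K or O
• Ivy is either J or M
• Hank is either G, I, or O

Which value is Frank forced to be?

The 8 variables draw from only 8 values {G, H, I, J, K, M, O, P}, so each is used; only Hank can be I, hence Hank = I.
The 7 still-open variables together cover exactly {G, H, J, K, M, O, P} — 7 values for 7 variables — and G appears only in Grace's list, so Grace = G.
The 6 still-open variables draw from only 6 values {H, J, K, M, O, P}, so each is used; only Priya can be H, hence Priya = H.
The 5 still-open variables draw from only 5 values {J, K, M, O, P}, so each is used; only Frank can be P, hence Frank = P.

P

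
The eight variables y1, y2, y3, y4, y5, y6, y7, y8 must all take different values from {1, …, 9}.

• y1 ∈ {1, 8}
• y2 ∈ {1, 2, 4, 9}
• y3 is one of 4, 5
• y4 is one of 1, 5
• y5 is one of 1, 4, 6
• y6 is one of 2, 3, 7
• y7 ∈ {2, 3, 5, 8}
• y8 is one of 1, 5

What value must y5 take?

6

y4 and y8 share exactly the 2 values {1, 5}; by pigeonhole those values go to them, so strike 1, 5 from y1, y2, y3, y5, y7.
y1 must be 8 (only option left). Remove 8 from y7.
y3 has just one choice, so y3 = 4. So y2, y5 can't be 4.
So y5 = 6.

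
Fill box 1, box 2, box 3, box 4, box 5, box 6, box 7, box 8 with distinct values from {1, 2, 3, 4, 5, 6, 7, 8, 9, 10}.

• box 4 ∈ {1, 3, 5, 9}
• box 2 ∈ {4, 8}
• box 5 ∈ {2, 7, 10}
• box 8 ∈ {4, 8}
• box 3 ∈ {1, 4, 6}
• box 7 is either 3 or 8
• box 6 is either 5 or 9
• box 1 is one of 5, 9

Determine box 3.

6

box 1 and box 6 between them cover only {5, 9} — a naked pair. Remove those values from box 4.
The 2 variables box 2 and box 8 are confined to {4, 8}, which locks those values in; drop them from box 3, box 7.
box 7 must be 3 (only option left). So box 4 can't be 3.
box 4 has just one choice, so box 4 = 1. Strike 1 from box 3.
So box 3 = 6.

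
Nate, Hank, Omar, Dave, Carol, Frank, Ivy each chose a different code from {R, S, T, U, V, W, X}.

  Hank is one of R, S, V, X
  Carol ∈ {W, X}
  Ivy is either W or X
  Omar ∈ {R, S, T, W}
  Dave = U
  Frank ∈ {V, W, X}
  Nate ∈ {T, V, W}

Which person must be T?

Dave's domain is down to {U}, so Dave = U.
The 2 variables Carol and Ivy are confined to {W, X}, which locks those values in; drop them from Nate, Hank, Omar, Frank.
That leaves Frank = V. Strike V from Nate, Hank.
So T goes to Nate.

Nate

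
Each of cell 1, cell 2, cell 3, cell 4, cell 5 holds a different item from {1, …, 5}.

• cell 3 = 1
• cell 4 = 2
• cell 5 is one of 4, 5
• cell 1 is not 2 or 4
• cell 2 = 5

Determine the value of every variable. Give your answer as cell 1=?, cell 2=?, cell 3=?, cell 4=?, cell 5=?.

cell 1=3, cell 2=5, cell 3=1, cell 4=2, cell 5=4

cell 2's domain is down to {5}, so cell 2 = 5. Strike 5 from cell 1, cell 5.
cell 3 has just one choice, so cell 3 = 1. Strike 1 from cell 1.
cell 4's domain is down to {2}, so cell 4 = 2.
cell 5 must be 4 (only option left).
cell 1's domain is down to {3}, so cell 1 = 3.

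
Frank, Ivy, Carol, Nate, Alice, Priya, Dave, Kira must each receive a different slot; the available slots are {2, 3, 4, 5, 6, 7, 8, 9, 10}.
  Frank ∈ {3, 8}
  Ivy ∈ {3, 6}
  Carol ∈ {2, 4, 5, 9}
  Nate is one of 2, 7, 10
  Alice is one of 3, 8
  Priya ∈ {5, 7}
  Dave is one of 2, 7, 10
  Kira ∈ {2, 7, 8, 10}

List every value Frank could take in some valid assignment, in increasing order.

Frank and Alice share exactly the 2 values {3, 8}; by pigeonhole those values go to them, so strike 3, 8 from Ivy, Kira.
Ivy must be 6 (only option left).
Nate, Dave, Kira share exactly the 3 values {2, 7, 10}; by pigeonhole those values go to them, so strike 2, 7, 10 from Carol, Priya.
Priya's domain is down to {5}, so Priya = 5. Remove 5 from Carol.
No further eliminations apply; Frank can still be any of 3, 8.

3, 8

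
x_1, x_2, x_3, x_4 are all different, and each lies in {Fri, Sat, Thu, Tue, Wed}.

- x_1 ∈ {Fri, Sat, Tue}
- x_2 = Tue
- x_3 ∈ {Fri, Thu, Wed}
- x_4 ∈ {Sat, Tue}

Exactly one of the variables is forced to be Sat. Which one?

x_2 must be Tue (only option left). Eliminate Tue elsewhere: x_1, x_4.
So Sat goes to x_4.

x_4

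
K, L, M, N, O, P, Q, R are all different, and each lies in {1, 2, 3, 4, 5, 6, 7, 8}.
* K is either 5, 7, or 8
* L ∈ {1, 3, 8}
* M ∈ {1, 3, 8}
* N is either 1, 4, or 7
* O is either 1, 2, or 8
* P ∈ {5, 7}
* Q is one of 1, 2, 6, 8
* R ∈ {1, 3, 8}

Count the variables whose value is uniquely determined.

The 8 variables together cover exactly {1, 2, 3, 4, 5, 6, 7, 8} — 8 values for 8 variables — and 4 appears only in N's list, so N = 4.
Among the 7 still-open variables, 6 fits only Q (and all 7 values in {1, 2, 3, 5, 6, 7, 8} must be used), so Q = 6.
The 6 still-open variables draw from only 6 values {1, 2, 3, 5, 7, 8}, so each is used; only O can be 2, hence O = 2.
L, M, R share exactly the 3 values {1, 3, 8}; by pigeonhole those values go to them, so strike 1, 3, 8 from K.
Determined: N=4, O=2, Q=6. The other variables each still have more than one consistent value. That makes 3.

3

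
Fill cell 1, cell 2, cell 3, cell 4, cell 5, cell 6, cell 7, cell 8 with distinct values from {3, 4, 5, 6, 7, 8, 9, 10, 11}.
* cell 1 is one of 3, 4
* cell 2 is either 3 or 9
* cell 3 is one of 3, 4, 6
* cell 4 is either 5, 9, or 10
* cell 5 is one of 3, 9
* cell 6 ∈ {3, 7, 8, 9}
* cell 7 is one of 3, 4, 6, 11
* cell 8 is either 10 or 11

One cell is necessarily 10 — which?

cell 2 and cell 5 between them cover only {3, 9} — a naked pair. Remove those values from cell 1, cell 3, cell 4, cell 6, cell 7.
cell 1's domain is down to {4}, so cell 1 = 4. Remove 4 from cell 3, cell 7.
cell 3's domain is down to {6}, so cell 3 = 6. Strike 6 from cell 7.
cell 7's domain is down to {11}, so cell 7 = 11. Strike 11 from cell 8.
So 10 goes to cell 8.

cell 8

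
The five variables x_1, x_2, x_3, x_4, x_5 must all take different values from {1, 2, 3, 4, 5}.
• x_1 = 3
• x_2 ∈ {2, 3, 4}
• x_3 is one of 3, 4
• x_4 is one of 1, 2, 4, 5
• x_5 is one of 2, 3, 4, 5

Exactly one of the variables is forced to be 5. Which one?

x_5

x_1's domain is down to {3}, so x_1 = 3. Eliminate 3 elsewhere: x_2, x_3, x_5.
x_3 must be 4 (only option left). Eliminate 4 elsewhere: x_2, x_4, x_5.
x_2's domain is down to {2}, so x_2 = 2. Strike 2 from x_4, x_5.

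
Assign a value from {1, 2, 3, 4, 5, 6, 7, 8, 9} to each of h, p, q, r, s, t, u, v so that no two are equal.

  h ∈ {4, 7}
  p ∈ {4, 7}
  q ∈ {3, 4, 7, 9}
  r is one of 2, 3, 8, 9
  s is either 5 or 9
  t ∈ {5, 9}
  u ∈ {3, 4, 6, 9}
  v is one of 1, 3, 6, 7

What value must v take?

1

h and p between them cover only {4, 7} — a naked pair. Remove those values from q, u, v.
The 2 variables s and t are confined to {5, 9}, which locks those values in; drop them from q, r, u.
q's domain is down to {3}, so q = 3. So r, u, v can't be 3.
u must be 6 (only option left). Remove 6 from v.
So v = 1.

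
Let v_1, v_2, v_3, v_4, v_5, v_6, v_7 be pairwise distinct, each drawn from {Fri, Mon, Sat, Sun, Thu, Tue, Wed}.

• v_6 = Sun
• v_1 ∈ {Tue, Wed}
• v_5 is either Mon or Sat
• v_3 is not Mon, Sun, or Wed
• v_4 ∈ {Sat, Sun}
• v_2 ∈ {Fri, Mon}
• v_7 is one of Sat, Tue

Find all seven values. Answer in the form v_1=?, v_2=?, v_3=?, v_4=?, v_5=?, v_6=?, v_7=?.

v_6 has just one choice, so v_6 = Sun. Remove Sun from v_4.
v_4 must be Sat (only option left). So v_3, v_5, v_7 can't be Sat.
v_5 must be Mon (only option left). Strike Mon from v_2.
v_7 must be Tue (only option left). Eliminate Tue elsewhere: v_1, v_3.
v_1's domain is down to {Wed}, so v_1 = Wed.
v_2's domain is down to {Fri}, so v_2 = Fri. So v_3 can't be Fri.
v_3 has just one choice, so v_3 = Thu.

v_1=Wed, v_2=Fri, v_3=Thu, v_4=Sat, v_5=Mon, v_6=Sun, v_7=Tue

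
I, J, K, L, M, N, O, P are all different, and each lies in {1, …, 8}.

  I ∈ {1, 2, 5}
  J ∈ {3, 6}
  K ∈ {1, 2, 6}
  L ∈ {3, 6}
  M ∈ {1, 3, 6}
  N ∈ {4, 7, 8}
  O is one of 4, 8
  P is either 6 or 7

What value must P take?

7

Among the 8 variables, 5 fits only I (and all 8 values in {1, 2, 3, 4, 5, 6, 7, 8} must be used), so I = 5.
The 7 still-open variables together cover exactly {1, 2, 3, 4, 6, 7, 8} — 7 values for 7 variables — and 2 appears only in K's list, so K = 2.
The 6 still-open variables draw from only 6 values {1, 3, 4, 6, 7, 8}, so each is used; only M can be 1, hence M = 1.
J and L share exactly the 2 values {3, 6}; by pigeonhole those values go to them, so strike 3, 6 from P.
So P = 7.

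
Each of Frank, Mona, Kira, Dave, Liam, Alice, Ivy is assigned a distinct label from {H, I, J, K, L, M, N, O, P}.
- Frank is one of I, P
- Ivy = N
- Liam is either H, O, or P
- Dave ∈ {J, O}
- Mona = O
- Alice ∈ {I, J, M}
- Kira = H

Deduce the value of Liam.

Mona has just one choice, so Mona = O. So Dave, Liam can't be O.
That leaves Kira = H. Remove H from Liam.
So Liam = P.

P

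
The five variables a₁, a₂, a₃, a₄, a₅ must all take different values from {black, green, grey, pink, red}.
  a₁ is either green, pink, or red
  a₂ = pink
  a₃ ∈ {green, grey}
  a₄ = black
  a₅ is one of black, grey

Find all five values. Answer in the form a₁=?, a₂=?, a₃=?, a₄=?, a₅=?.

a₁=red, a₂=pink, a₃=green, a₄=black, a₅=grey

a₂'s domain is down to {pink}, so a₂ = pink. Strike pink from a₁.
a₄'s domain is down to {black}, so a₄ = black. Eliminate black elsewhere: a₅.
a₅ must be grey (only option left). Eliminate grey elsewhere: a₃.
a₃'s domain is down to {green}, so a₃ = green. Remove green from a₁.
a₁ has just one choice, so a₁ = red.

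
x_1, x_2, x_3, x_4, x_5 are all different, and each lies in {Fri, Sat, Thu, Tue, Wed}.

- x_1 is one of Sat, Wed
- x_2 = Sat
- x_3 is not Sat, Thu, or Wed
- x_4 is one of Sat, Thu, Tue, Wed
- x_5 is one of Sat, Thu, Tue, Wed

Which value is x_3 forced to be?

x_2 must be Sat (only option left). Remove Sat from x_1, x_4, x_5.
That leaves x_1 = Wed. Strike Wed from x_4, x_5.
Among the 3 still-open variables, Fri fits only x_3 (and all 3 values in {Fri, Thu, Tue} must be used), so x_3 = Fri.

Fri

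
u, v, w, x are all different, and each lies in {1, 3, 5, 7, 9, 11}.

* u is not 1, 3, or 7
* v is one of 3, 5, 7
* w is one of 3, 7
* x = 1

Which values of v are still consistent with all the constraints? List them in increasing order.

3, 5, 7

x's domain is down to {1}, so x = 1.
No further eliminations apply; v can still be any of 3, 5, 7.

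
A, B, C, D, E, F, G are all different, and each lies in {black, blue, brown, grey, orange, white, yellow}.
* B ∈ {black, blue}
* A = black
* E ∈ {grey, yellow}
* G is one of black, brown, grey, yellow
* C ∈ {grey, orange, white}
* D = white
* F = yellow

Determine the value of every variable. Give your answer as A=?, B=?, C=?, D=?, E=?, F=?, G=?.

A must be black (only option left). Eliminate black elsewhere: B, G.
B must be blue (only option left).
That leaves D = white. Eliminate white elsewhere: C.
F must be yellow (only option left). So E, G can't be yellow.
E must be grey (only option left). So C, G can't be grey.
G must be brown (only option left).
C must be orange (only option left).

A=black, B=blue, C=orange, D=white, E=grey, F=yellow, G=brown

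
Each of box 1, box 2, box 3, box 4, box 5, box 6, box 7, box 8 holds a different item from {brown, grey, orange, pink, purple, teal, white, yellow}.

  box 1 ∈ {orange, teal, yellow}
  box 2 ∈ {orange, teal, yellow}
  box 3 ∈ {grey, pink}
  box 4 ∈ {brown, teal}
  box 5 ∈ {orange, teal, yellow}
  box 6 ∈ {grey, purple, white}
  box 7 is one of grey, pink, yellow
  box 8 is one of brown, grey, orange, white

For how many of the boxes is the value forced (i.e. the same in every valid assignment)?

Among the 8 variables, purple fits only box 6 (and all 8 values in {brown, grey, orange, pink, purple, teal, white, yellow} must be used), so box 6 = purple.
The 7 still-open variables draw from only 7 values {brown, grey, orange, pink, teal, white, yellow}, so each is used; only box 8 can be white, hence box 8 = white.
The 6 still-open variables together cover exactly {brown, grey, orange, pink, teal, yellow} — 6 values for 6 variables — and brown appears only in box 4's list, so box 4 = brown.
The 3 variables box 1, box 2, box 5 are confined to {orange, teal, yellow}, which locks those values in; drop them from box 7.
Determined: box 4=brown, box 6=purple, box 8=white. The other boxes each still have more than one consistent value. That makes 3.

3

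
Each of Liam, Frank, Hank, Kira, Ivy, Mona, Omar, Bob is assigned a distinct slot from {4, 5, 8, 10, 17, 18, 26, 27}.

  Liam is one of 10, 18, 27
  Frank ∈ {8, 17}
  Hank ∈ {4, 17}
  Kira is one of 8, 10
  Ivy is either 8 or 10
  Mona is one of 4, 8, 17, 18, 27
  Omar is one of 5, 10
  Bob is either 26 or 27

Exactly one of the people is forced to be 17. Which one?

Among the 8 variables, 5 fits only Omar (and all 8 values in {4, 5, 8, 10, 17, 18, 26, 27} must be used), so Omar = 5.
The 7 still-open variables together cover exactly {4, 8, 10, 17, 18, 26, 27} — 7 values for 7 variables — and 26 appears only in Bob's list, so Bob = 26.
The 2 variables Kira and Ivy are confined to {8, 10}, which locks those values in; drop them from Liam, Frank, Mona.
So 17 goes to Frank.

Frank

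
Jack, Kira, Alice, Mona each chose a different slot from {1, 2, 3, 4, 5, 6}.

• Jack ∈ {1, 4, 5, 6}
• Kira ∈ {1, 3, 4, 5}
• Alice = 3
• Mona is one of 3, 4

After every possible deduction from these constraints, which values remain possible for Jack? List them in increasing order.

1, 5, 6

Alice must be 3 (only option left). So Kira, Mona can't be 3.
Mona must be 4 (only option left). Strike 4 from Jack, Kira.
No further eliminations apply; Jack can still be any of 1, 5, 6.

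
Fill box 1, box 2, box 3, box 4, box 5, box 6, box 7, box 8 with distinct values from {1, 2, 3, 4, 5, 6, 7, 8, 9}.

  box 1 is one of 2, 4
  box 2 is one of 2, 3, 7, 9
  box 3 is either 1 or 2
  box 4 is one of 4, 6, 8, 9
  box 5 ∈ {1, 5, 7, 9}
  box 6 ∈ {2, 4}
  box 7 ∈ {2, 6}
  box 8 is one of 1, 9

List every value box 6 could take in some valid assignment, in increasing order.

box 1 and box 6 share exactly the 2 values {2, 4}; by pigeonhole those values go to them, so strike 2, 4 from box 2, box 3, box 4, box 7.
That leaves box 3 = 1. Remove 1 from box 5, box 8.
box 7 has just one choice, so box 7 = 6. Eliminate 6 elsewhere: box 4.
That leaves box 8 = 9. Eliminate 9 elsewhere: box 2, box 4, box 5.
box 4 has just one choice, so box 4 = 8.
No further eliminations apply; box 6 can still be any of 2, 4.

2, 4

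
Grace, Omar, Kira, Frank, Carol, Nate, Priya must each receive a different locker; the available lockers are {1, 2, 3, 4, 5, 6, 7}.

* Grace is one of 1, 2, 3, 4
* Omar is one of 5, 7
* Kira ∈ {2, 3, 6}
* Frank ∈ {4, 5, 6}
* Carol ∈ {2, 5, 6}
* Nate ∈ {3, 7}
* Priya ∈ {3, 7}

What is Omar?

5

The 7 variables draw from only 7 values {1, 2, 3, 4, 5, 6, 7}, so each is used; only Grace can be 1, hence Grace = 1.
Among the 6 still-open variables, 4 fits only Frank (and all 6 values in {2, 3, 4, 5, 6, 7} must be used), so Frank = 4.
Nate and Priya between them cover only {3, 7} — a naked pair. Remove those values from Omar, Kira.
So Omar = 5.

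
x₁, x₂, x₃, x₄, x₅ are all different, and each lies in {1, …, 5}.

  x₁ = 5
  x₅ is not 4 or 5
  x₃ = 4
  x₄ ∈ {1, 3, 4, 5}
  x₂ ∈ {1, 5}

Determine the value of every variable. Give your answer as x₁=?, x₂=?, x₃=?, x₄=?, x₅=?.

x₁ has just one choice, so x₁ = 5. Strike 5 from x₂, x₄.
x₂'s domain is down to {1}, so x₂ = 1. Eliminate 1 elsewhere: x₄, x₅.
That leaves x₃ = 4. Strike 4 from x₄.
x₄ has just one choice, so x₄ = 3. Strike 3 from x₅.
x₅ has just one choice, so x₅ = 2.

x₁=5, x₂=1, x₃=4, x₄=3, x₅=2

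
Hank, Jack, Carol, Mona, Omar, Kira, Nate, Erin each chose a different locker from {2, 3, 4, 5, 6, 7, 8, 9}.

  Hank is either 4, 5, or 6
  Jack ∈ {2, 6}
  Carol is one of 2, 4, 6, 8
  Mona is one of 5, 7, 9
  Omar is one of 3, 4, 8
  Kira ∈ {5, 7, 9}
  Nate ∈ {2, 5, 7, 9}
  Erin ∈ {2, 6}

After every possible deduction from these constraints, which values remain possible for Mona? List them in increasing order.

The 8 variables together cover exactly {2, 3, 4, 5, 6, 7, 8, 9} — 8 values for 8 variables — and 3 appears only in Omar's list, so Omar = 3.
Among the 7 still-open variables, 8 fits only Carol (and all 7 values in {2, 4, 5, 6, 7, 8, 9} must be used), so Carol = 8.
Among the 6 still-open variables, 4 fits only Hank (and all 6 values in {2, 4, 5, 6, 7, 9} must be used), so Hank = 4.
Jack and Erin between them cover only {2, 6} — a naked pair. Remove those values from Nate.
No further eliminations apply; Mona can still be any of 5, 7, 9.

5, 7, 9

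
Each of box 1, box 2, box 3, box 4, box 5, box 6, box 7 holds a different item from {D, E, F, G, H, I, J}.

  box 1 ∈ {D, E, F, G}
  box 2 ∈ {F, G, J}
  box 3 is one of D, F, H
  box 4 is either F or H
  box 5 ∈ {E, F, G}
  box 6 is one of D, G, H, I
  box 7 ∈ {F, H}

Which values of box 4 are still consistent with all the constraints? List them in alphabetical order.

F, H

The 7 variables together cover exactly {D, E, F, G, H, I, J} — 7 values for 7 variables — and I appears only in box 6's list, so box 6 = I.
The 6 still-open variables together cover exactly {D, E, F, G, H, J} — 6 values for 6 variables — and J appears only in box 2's list, so box 2 = J.
box 4 and box 7 share exactly the 2 values {F, H}; by pigeonhole those values go to them, so strike F, H from box 1, box 3, box 5.
box 3 has just one choice, so box 3 = D. Strike D from box 1.
No further eliminations apply; box 4 can still be any of F, H.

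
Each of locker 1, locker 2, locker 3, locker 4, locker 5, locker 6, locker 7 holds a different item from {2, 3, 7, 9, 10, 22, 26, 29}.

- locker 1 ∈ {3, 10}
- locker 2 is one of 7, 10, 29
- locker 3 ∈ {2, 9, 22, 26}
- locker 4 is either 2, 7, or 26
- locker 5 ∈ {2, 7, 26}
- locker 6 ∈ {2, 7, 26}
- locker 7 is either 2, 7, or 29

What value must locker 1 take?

3

locker 4, locker 5, locker 6 between them cover only {2, 7, 26} — a naked triple. Remove those values from locker 2, locker 3, locker 7.
locker 7 must be 29 (only option left). Remove 29 from locker 2.
That leaves locker 2 = 10. Remove 10 from locker 1.
So locker 1 = 3.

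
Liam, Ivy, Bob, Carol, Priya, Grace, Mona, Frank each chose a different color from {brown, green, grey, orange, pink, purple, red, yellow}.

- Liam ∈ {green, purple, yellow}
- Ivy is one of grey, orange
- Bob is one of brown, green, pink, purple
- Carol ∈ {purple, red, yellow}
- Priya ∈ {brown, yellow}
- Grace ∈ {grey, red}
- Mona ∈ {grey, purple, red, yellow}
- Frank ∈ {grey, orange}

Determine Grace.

Among the 8 variables, pink fits only Bob (and all 8 values in {brown, green, grey, orange, pink, purple, red, yellow} must be used), so Bob = pink.
The 7 still-open variables together cover exactly {brown, green, grey, orange, purple, red, yellow} — 7 values for 7 variables — and brown appears only in Priya's list, so Priya = brown.
Among the 6 still-open variables, green fits only Liam (and all 6 values in {green, grey, orange, purple, red, yellow} must be used), so Liam = green.
The 2 variables Ivy and Frank are confined to {grey, orange}, which locks those values in; drop them from Grace, Mona.
So Grace = red.

red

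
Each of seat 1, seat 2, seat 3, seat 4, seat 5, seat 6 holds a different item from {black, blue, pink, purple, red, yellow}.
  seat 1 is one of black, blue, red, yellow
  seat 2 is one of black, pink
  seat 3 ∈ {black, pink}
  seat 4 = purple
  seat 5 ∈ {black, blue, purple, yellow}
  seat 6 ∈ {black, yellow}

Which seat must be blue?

seat 5

seat 4's domain is down to {purple}, so seat 4 = purple. Strike purple from seat 5.
The 5 still-open variables together cover exactly {black, blue, pink, red, yellow} — 5 values for 5 variables — and red appears only in seat 1's list, so seat 1 = red.
Among the 4 still-open variables, blue fits only seat 5 (and all 4 values in {black, blue, pink, yellow} must be used), so seat 5 = blue.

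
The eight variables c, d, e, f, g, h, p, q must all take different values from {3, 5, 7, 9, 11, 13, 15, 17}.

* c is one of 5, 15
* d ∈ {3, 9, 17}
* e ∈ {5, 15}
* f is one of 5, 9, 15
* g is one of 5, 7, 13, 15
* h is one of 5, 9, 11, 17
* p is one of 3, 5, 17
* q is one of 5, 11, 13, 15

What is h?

The 8 variables together cover exactly {3, 5, 7, 9, 11, 13, 15, 17} — 8 values for 8 variables — and 7 appears only in g's list, so g = 7.
The 7 still-open variables draw from only 7 values {3, 5, 9, 11, 13, 15, 17}, so each is used; only q can be 13, hence q = 13.
Among the 6 still-open variables, 11 fits only h (and all 6 values in {3, 5, 9, 11, 15, 17} must be used), so h = 11.

11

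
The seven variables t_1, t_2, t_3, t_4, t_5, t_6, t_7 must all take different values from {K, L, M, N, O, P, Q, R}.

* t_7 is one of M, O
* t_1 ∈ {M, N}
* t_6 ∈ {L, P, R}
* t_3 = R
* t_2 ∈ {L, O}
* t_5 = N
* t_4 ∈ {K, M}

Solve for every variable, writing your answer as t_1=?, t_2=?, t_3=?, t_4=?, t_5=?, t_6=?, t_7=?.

t_3's domain is down to {R}, so t_3 = R. Remove R from t_6.
t_5 has just one choice, so t_5 = N. Eliminate N elsewhere: t_1.
t_1 has just one choice, so t_1 = M. So t_4, t_7 can't be M.
That leaves t_4 = K.
That leaves t_7 = O. Eliminate O elsewhere: t_2.
t_2's domain is down to {L}, so t_2 = L. Remove L from t_6.
That leaves t_6 = P.

t_1=M, t_2=L, t_3=R, t_4=K, t_5=N, t_6=P, t_7=O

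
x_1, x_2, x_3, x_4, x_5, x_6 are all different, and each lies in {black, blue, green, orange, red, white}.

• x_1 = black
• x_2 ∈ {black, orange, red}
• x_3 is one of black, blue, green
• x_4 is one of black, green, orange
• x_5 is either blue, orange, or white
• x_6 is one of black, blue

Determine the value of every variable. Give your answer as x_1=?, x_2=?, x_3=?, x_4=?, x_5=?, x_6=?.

x_1=black, x_2=red, x_3=green, x_4=orange, x_5=white, x_6=blue

x_1's domain is down to {black}, so x_1 = black. Remove black from x_2, x_3, x_4, x_6.
That leaves x_6 = blue. So x_3, x_5 can't be blue.
x_3's domain is down to {green}, so x_3 = green. Remove green from x_4.
x_4 must be orange (only option left). Remove orange from x_2, x_5.
x_5 has just one choice, so x_5 = white.
x_2 has just one choice, so x_2 = red.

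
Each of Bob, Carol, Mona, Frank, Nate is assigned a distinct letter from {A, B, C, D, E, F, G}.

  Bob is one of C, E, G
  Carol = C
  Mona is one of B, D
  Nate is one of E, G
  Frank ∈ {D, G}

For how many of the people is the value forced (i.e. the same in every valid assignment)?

3

Carol has just one choice, so Carol = C. Remove C from Bob.
Among the 4 still-open variables, B fits only Mona (and all 4 values in {B, D, E, G} must be used), so Mona = B.
Among the 3 still-open variables, D fits only Frank (and all 3 values in {D, E, G} must be used), so Frank = D.
Determined: Carol=C, Mona=B, Frank=D. The other people each still have more than one consistent value. That makes 3.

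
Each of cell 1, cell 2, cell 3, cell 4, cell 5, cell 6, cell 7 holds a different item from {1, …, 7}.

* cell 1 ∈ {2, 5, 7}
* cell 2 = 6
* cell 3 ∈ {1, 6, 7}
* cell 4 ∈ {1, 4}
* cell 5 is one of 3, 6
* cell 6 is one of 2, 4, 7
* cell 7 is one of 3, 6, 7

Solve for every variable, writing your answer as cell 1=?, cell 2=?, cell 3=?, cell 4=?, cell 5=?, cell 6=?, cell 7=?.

cell 1=5, cell 2=6, cell 3=1, cell 4=4, cell 5=3, cell 6=2, cell 7=7

cell 2's domain is down to {6}, so cell 2 = 6. So cell 3, cell 5, cell 7 can't be 6.
cell 5 has just one choice, so cell 5 = 3. Remove 3 from cell 7.
cell 7 must be 7 (only option left). Eliminate 7 elsewhere: cell 1, cell 3, cell 6.
cell 3 must be 1 (only option left). So cell 4 can't be 1.
cell 4 must be 4 (only option left). Remove 4 from cell 6.
That leaves cell 6 = 2. Remove 2 from cell 1.
cell 1's domain is down to {5}, so cell 1 = 5.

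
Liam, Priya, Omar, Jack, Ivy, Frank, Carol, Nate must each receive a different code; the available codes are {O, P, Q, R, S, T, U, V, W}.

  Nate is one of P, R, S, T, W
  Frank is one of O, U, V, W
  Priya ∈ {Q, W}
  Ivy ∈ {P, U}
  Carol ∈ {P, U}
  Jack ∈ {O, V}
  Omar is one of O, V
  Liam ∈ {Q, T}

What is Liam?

T

The 2 variables Omar and Jack are confined to {O, V}, which locks those values in; drop them from Frank.
The 2 variables Ivy and Carol are confined to {P, U}, which locks those values in; drop them from Frank, Nate.
Frank's domain is down to {W}, so Frank = W. Strike W from Priya, Nate.
Priya must be Q (only option left). Eliminate Q elsewhere: Liam.
So Liam = T.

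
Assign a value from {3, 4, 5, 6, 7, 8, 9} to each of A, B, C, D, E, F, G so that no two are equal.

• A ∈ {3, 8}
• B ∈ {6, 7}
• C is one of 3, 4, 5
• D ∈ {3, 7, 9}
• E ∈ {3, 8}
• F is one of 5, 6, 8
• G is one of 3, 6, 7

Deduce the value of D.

Among the 7 variables, 4 fits only C (and all 7 values in {3, 4, 5, 6, 7, 8, 9} must be used), so C = 4.
Among the 6 still-open variables, 5 fits only F (and all 6 values in {3, 5, 6, 7, 8, 9} must be used), so F = 5.
The 5 still-open variables draw from only 5 values {3, 6, 7, 8, 9}, so each is used; only D can be 9, hence D = 9.

9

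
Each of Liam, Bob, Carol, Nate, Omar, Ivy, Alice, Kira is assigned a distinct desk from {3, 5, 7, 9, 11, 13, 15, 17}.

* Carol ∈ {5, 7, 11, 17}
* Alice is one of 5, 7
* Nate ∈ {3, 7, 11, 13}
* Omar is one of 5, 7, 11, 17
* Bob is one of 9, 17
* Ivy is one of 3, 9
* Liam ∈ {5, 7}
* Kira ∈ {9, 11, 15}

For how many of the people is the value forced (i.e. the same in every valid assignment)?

4

Among the 8 variables, 13 fits only Nate (and all 8 values in {3, 5, 7, 9, 11, 13, 15, 17} must be used), so Nate = 13.
The 7 still-open variables draw from only 7 values {3, 5, 7, 9, 11, 15, 17}, so each is used; only Ivy can be 3, hence Ivy = 3.
The 6 still-open variables together cover exactly {5, 7, 9, 11, 15, 17} — 6 values for 6 variables — and 15 appears only in Kira's list, so Kira = 15.
The 5 still-open variables together cover exactly {5, 7, 9, 11, 17} — 5 values for 5 variables — and 9 appears only in Bob's list, so Bob = 9.
The 2 variables Liam and Alice are confined to {5, 7}, which locks those values in; drop them from Carol, Omar.
Determined: Bob=9, Nate=13, Ivy=3, Kira=15. The other people each still have more than one consistent value. That makes 4.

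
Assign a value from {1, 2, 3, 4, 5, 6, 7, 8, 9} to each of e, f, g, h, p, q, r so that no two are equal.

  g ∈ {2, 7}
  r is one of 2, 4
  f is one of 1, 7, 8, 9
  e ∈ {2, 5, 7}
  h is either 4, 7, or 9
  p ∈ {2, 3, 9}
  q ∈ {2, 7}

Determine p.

g and q between them cover only {2, 7} — a naked pair. Remove those values from e, f, h, p, r.
e's domain is down to {5}, so e = 5.
r has just one choice, so r = 4. Strike 4 from h.
h's domain is down to {9}, so h = 9. Remove 9 from f, p.
So p = 3.

3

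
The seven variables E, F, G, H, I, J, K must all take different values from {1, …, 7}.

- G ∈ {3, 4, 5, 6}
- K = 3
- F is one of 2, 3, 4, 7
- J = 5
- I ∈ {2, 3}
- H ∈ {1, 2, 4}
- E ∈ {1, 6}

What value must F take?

J must be 5 (only option left). Eliminate 5 elsewhere: G.
K must be 3 (only option left). So F, G, I can't be 3.
That leaves I = 2. Strike 2 from F, H.
Among the 4 still-open variables, 7 fits only F (and all 4 values in {1, 4, 6, 7} must be used), so F = 7.

7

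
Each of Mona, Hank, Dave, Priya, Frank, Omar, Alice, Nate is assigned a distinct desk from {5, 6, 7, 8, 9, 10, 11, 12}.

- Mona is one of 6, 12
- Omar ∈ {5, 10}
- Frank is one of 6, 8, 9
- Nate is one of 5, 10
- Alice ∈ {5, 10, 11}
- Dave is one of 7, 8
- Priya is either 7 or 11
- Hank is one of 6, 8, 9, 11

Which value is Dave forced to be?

8

The 8 variables together cover exactly {5, 6, 7, 8, 9, 10, 11, 12} — 8 values for 8 variables — and 12 appears only in Mona's list, so Mona = 12.
Omar and Nate between them cover only {5, 10} — a naked pair. Remove those values from Alice.
Alice's domain is down to {11}, so Alice = 11. Eliminate 11 elsewhere: Hank, Priya.
Priya's domain is down to {7}, so Priya = 7. Remove 7 from Dave.
So Dave = 8.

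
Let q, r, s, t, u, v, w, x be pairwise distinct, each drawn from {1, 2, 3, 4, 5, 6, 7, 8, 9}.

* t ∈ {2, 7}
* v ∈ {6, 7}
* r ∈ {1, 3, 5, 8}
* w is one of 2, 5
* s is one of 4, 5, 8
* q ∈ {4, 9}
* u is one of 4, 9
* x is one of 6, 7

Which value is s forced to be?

q and u share exactly the 2 values {4, 9}; by pigeonhole those values go to them, so strike 4, 9 from s.
The 2 variables v and x are confined to {6, 7}, which locks those values in; drop them from t.
That leaves t = 2. Strike 2 from w.
w has just one choice, so w = 5. Strike 5 from r, s.
So s = 8.

8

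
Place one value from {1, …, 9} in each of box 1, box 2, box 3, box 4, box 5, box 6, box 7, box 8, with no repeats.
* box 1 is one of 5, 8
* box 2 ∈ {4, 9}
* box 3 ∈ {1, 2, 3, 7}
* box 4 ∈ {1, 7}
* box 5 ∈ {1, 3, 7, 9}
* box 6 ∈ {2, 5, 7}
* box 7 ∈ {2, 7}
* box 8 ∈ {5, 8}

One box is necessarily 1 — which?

The 8 variables together cover exactly {1, 2, 3, 4, 5, 7, 8, 9} — 8 values for 8 variables — and 4 appears only in box 2's list, so box 2 = 4.
Among the 7 still-open variables, 9 fits only box 5 (and all 7 values in {1, 2, 3, 5, 7, 8, 9} must be used), so box 5 = 9.
Among the 6 still-open variables, 3 fits only box 3 (and all 6 values in {1, 2, 3, 5, 7, 8} must be used), so box 3 = 3.
Among the 5 still-open variables, 1 fits only box 4 (and all 5 values in {1, 2, 5, 7, 8} must be used), so box 4 = 1.

box 4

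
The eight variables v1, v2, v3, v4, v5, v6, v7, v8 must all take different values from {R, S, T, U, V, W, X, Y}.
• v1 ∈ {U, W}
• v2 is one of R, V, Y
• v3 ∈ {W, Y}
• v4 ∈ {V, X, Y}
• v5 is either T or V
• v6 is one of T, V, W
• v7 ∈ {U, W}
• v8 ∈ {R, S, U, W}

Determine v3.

The 8 variables draw from only 8 values {R, S, T, U, V, W, X, Y}, so each is used; only v8 can be S, hence v8 = S.
The 7 still-open variables together cover exactly {R, T, U, V, W, X, Y} — 7 values for 7 variables — and R appears only in v2's list, so v2 = R.
The 6 still-open variables together cover exactly {T, U, V, W, X, Y} — 6 values for 6 variables — and X appears only in v4's list, so v4 = X.
Among the 5 still-open variables, Y fits only v3 (and all 5 values in {T, U, V, W, Y} must be used), so v3 = Y.

Y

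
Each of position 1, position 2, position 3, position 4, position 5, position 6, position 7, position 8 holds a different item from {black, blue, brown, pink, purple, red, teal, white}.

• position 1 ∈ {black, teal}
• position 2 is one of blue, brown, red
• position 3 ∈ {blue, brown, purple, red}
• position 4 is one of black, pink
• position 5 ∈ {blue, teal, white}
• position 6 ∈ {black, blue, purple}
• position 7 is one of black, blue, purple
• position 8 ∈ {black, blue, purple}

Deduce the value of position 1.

Among the 8 variables, pink fits only position 4 (and all 8 values in {black, blue, brown, pink, purple, red, teal, white} must be used), so position 4 = pink.
The 7 still-open variables together cover exactly {black, blue, brown, purple, red, teal, white} — 7 values for 7 variables — and white appears only in position 5's list, so position 5 = white.
The 6 still-open variables draw from only 6 values {black, blue, brown, purple, red, teal}, so each is used; only position 1 can be teal, hence position 1 = teal.

teal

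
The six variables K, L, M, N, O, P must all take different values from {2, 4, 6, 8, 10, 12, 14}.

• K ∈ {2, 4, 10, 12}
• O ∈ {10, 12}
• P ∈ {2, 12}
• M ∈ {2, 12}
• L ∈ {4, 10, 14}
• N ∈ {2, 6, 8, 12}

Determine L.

14

M and P share exactly the 2 values {2, 12}; by pigeonhole those values go to them, so strike 2, 12 from K, N, O.
O must be 10 (only option left). Strike 10 from K, L.
K must be 4 (only option left). Strike 4 from L.
So L = 14.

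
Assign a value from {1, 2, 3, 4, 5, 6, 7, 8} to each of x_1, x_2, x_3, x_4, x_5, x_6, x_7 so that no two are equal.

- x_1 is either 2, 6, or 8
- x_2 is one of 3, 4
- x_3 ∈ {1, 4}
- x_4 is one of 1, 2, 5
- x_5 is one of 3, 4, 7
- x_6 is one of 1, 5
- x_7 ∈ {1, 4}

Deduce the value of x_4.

2

The 2 variables x_3 and x_7 are confined to {1, 4}, which locks those values in; drop them from x_2, x_4, x_5, x_6.
That leaves x_2 = 3. So x_5 can't be 3.
x_5's domain is down to {7}, so x_5 = 7.
x_6's domain is down to {5}, so x_6 = 5. So x_4 can't be 5.
So x_4 = 2.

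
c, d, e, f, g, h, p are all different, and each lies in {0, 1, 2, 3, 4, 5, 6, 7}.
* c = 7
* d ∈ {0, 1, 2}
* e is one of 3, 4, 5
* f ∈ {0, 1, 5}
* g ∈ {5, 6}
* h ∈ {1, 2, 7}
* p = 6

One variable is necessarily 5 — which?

g

c must be 7 (only option left). Eliminate 7 elsewhere: h.
p must be 6 (only option left). Remove 6 from g.
So 5 goes to g.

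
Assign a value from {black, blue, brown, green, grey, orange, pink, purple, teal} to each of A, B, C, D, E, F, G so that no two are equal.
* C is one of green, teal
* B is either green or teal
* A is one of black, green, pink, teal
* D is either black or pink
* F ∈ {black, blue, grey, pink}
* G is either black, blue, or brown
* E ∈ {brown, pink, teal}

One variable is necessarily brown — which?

E

The 7 variables together cover exactly {black, blue, brown, green, grey, pink, teal} — 7 values for 7 variables — and grey appears only in F's list, so F = grey.
Among the 6 still-open variables, blue fits only G (and all 6 values in {black, blue, brown, green, pink, teal} must be used), so G = blue.
The 5 still-open variables draw from only 5 values {black, brown, green, pink, teal}, so each is used; only E can be brown, hence E = brown.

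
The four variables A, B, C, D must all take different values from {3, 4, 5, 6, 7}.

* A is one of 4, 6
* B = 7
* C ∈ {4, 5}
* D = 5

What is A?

6

B must be 7 (only option left).
D must be 5 (only option left). Remove 5 from C.
C has just one choice, so C = 4. Strike 4 from A.
So A = 6.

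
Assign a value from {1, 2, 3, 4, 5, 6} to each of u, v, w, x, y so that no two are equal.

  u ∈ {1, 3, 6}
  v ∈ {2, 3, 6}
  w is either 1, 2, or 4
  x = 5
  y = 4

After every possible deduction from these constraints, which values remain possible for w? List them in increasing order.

x has just one choice, so x = 5.
y's domain is down to {4}, so y = 4. So w can't be 4.
No further eliminations apply; w can still be any of 1, 2.

1, 2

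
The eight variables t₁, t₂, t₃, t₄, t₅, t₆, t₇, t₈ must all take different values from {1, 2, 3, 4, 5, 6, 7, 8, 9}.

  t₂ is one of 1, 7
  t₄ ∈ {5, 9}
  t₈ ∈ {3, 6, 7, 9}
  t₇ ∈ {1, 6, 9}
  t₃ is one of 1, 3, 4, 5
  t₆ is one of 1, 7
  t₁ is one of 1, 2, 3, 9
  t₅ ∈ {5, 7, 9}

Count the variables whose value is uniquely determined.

4

The 8 variables draw from only 8 values {1, 2, 3, 4, 5, 6, 7, 9}, so each is used; only t₁ can be 2, hence t₁ = 2.
Among the 7 still-open variables, 4 fits only t₃ (and all 7 values in {1, 3, 4, 5, 6, 7, 9} must be used), so t₃ = 4.
The 6 still-open variables together cover exactly {1, 3, 5, 6, 7, 9} — 6 values for 6 variables — and 3 appears only in t₈'s list, so t₈ = 3.
The 5 still-open variables draw from only 5 values {1, 5, 6, 7, 9}, so each is used; only t₇ can be 6, hence t₇ = 6.
t₂ and t₆ share exactly the 2 values {1, 7}; by pigeonhole those values go to them, so strike 1, 7 from t₅.
Determined: t₁=2, t₃=4, t₇=6, t₈=3. The other variables each still have more than one consistent value. That makes 4.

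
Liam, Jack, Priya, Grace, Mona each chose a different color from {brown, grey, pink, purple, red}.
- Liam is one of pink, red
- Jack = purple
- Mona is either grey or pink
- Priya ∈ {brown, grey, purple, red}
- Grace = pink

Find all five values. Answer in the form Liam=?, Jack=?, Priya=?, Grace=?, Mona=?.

Liam=red, Jack=purple, Priya=brown, Grace=pink, Mona=grey

Jack has just one choice, so Jack = purple. Eliminate purple elsewhere: Priya.
Grace has just one choice, so Grace = pink. So Liam, Mona can't be pink.
That leaves Mona = grey. Eliminate grey elsewhere: Priya.
Liam's domain is down to {red}, so Liam = red. Remove red from Priya.
Priya's domain is down to {brown}, so Priya = brown.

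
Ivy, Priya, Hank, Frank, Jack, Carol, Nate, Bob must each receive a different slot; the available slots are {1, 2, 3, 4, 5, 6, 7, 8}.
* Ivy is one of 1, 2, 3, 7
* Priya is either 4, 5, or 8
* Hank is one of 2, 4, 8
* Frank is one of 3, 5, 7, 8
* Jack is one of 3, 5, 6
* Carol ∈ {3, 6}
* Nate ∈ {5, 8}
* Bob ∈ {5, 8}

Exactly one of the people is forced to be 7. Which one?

Frank

Among the 8 variables, 1 fits only Ivy (and all 8 values in {1, 2, 3, 4, 5, 6, 7, 8} must be used), so Ivy = 1.
The 7 still-open variables draw from only 7 values {2, 3, 4, 5, 6, 7, 8}, so each is used; only Hank can be 2, hence Hank = 2.
The 6 still-open variables together cover exactly {3, 4, 5, 6, 7, 8} — 6 values for 6 variables — and 4 appears only in Priya's list, so Priya = 4.
The 5 still-open variables draw from only 5 values {3, 5, 6, 7, 8}, so each is used; only Frank can be 7, hence Frank = 7.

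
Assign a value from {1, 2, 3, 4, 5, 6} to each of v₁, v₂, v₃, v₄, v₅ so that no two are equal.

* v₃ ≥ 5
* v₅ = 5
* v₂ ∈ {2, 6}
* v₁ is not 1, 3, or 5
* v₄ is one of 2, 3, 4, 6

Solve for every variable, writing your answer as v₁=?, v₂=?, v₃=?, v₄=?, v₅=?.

v₅ must be 5 (only option left). Eliminate 5 elsewhere: v₃.
v₃ must be 6 (only option left). Strike 6 from v₁, v₂, v₄.
That leaves v₂ = 2. Strike 2 from v₁, v₄.
v₁'s domain is down to {4}, so v₁ = 4. Strike 4 from v₄.
v₄'s domain is down to {3}, so v₄ = 3.

v₁=4, v₂=2, v₃=6, v₄=3, v₅=5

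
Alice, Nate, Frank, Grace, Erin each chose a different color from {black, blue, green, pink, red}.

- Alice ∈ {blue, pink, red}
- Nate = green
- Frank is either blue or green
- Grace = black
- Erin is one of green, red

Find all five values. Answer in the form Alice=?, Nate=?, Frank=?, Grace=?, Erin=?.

Alice=pink, Nate=green, Frank=blue, Grace=black, Erin=red

Nate's domain is down to {green}, so Nate = green. So Frank, Erin can't be green.
Frank's domain is down to {blue}, so Frank = blue. Strike blue from Alice.
That leaves Grace = black.
Erin must be red (only option left). Strike red from Alice.
Alice has just one choice, so Alice = pink.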